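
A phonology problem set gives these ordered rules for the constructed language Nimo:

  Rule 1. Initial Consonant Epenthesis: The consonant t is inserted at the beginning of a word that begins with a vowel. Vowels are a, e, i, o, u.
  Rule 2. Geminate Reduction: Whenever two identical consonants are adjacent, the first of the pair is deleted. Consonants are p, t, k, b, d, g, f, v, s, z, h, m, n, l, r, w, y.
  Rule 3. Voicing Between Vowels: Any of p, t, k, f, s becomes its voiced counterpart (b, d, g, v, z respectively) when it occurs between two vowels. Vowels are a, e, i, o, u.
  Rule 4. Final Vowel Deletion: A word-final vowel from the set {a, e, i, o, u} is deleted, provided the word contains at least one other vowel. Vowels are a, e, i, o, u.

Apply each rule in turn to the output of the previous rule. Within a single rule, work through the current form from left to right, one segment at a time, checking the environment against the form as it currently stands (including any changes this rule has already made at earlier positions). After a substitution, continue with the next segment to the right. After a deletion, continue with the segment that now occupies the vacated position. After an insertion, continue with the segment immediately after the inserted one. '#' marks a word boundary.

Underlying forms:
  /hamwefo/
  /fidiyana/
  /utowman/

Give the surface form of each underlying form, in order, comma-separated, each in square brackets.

/hamwefo/:
  Rule 1 Initial Consonant Epenthesis: no change — [hamwefo]
  Rule 2 Geminate Reduction: no change — [hamwefo]
  Rule 3 Voicing Between Vowels: [hamwefo] → [hamwevo]
  Rule 4 Final Vowel Deletion: [hamwevo] → [hamwev]
/fidiyana/:
  Rule 1 Initial Consonant Epenthesis: no change — [fidiyana]
  Rule 2 Geminate Reduction: no change — [fidiyana]
  Rule 3 Voicing Between Vowels: no change — [fidiyana]
  Rule 4 Final Vowel Deletion: [fidiyana] → [fidiyan]
/utowman/:
  Rule 1 Initial Consonant Epenthesis: [utowman] → [tutowman]
  Rule 2 Geminate Reduction: no change — [tutowman]
  Rule 3 Voicing Between Vowels: [tutowman] → [tudowman]
  Rule 4 Final Vowel Deletion: no change — [tudowman]

[hamwev], [fidiyan], [tudowman]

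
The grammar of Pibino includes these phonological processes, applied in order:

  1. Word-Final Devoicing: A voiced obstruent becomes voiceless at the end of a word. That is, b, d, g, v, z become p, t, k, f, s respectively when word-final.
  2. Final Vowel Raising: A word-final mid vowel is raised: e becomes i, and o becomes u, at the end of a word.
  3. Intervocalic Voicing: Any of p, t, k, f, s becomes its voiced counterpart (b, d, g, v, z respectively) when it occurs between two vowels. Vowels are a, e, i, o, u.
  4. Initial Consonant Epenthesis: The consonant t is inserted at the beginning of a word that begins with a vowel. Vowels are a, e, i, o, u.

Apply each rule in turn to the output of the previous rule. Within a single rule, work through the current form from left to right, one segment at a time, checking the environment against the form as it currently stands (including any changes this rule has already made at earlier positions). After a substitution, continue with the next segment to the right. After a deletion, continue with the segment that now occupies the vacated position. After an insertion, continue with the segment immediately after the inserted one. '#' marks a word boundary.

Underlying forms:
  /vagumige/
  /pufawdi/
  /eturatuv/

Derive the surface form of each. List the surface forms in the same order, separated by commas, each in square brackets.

/vagumige/:
  1 Word-Final Devoicing: no change — [vagumige]
  2 Final Vowel Raising: [vagumige] → [vagumigi]
  3 Intervocalic Voicing: no change — [vagumigi]
  4 Initial Consonant Epenthesis: no change — [vagumigi]
/pufawdi/:
  1 Word-Final Devoicing: no change — [pufawdi]
  2 Final Vowel Raising: no change — [pufawdi]
  3 Intervocalic Voicing: [pufawdi] → [puvawdi]
  4 Initial Consonant Epenthesis: no change — [puvawdi]
/eturatuv/:
  1 Word-Final Devoicing: [eturatuv] → [eturatuf]
  2 Final Vowel Raising: no change — [eturatuf]
  3 Intervocalic Voicing: [eturatuf] → [eduraduf]
  4 Initial Consonant Epenthesis: [eduraduf] → [teduraduf]

[vagumigi], [puvawdi], [teduraduf]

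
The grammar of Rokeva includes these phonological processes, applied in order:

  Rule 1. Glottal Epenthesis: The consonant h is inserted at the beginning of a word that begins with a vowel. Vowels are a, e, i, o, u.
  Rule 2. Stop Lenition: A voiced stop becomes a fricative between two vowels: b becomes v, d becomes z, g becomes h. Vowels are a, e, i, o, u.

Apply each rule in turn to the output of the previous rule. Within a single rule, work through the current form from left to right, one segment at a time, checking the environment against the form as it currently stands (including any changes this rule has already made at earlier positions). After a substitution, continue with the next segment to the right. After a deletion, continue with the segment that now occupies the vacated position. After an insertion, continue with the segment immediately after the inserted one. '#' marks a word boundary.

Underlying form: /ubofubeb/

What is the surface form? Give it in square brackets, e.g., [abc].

Rule 1 Glottal Epenthesis: [ubofubeb] → [hubofubeb]
Rule 2 Stop Lenition: [hubofubeb] → [huvofuveb]

[huvofuveb]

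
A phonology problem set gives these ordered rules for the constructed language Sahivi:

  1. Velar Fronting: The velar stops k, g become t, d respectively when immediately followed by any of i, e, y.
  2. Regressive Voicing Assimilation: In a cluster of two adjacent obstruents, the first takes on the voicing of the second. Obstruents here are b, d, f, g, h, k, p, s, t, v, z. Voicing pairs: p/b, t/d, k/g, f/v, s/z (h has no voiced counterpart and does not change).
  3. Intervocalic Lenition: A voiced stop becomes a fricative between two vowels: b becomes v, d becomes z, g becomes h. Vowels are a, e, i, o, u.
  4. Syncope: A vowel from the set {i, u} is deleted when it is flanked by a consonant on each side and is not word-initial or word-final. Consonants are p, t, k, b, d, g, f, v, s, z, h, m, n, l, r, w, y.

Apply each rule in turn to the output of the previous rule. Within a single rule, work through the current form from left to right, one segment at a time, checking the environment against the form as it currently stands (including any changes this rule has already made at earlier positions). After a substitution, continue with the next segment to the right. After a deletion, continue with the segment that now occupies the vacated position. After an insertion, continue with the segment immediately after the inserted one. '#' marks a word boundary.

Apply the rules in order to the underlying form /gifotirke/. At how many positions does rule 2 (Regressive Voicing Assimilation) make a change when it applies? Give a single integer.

1 Velar Fronting: [gifotirke] → [difotirte]
2 Regressive Voicing Assimilation: no change — [difotirte]
3 Intervocalic Lenition: no change — [difotirte]
4 Syncope: [difotirte] → [dfotrte]
Rule 2 changed 0 position(s).

0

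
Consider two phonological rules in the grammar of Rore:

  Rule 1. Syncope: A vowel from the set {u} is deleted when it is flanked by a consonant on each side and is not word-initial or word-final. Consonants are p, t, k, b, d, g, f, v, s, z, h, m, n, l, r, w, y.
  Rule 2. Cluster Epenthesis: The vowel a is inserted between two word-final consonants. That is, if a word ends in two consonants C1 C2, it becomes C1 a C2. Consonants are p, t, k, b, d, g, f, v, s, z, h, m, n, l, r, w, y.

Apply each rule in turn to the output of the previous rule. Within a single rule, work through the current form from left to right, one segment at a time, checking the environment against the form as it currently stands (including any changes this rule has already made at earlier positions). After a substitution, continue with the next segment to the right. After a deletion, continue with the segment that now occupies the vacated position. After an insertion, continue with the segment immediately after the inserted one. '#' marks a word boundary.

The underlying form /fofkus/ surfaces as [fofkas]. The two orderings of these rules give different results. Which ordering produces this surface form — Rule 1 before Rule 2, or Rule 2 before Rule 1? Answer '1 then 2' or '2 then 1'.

1 then 2

Order 1 then 2:
  1 Syncope: [fofkus] → [fofks]
  2 Cluster Epenthesis: [fofks] → [fofkas]
  result: [fofkas]
Order 2 then 1:
  2 Cluster Epenthesis: no change — [fofkus]
  1 Syncope: [fofkus] → [fofks]
  result: [fofks]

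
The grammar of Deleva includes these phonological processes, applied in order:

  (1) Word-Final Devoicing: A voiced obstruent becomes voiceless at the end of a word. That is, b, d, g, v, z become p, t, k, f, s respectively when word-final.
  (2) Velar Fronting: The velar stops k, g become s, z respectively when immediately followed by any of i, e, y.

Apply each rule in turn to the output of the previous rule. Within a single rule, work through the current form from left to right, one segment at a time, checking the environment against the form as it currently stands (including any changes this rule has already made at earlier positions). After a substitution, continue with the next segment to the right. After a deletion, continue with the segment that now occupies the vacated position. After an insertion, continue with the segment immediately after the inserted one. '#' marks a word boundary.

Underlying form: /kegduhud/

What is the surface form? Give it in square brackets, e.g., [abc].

[segduhut]

(1) Word-Final Devoicing: [kegduhud] → [kegduhut]
(2) Velar Fronting: [kegduhut] → [segduhut]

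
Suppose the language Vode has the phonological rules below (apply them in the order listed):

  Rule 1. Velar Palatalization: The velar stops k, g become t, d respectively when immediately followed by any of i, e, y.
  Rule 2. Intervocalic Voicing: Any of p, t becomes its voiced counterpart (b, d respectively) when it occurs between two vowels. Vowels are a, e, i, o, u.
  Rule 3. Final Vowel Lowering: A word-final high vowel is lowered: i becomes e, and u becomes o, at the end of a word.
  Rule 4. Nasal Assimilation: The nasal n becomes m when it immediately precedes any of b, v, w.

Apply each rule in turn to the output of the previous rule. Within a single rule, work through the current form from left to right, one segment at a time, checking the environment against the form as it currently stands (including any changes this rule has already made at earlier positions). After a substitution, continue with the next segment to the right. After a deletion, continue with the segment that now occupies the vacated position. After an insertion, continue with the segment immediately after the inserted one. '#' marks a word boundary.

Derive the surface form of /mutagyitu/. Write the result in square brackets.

[mudadyido]

Rule 1 Velar Palatalization: [mutagyitu] → [mutadyitu]
Rule 2 Intervocalic Voicing: [mutadyitu] → [mudadyidu]
Rule 3 Final Vowel Lowering: [mudadyidu] → [mudadyido]
Rule 4 Nasal Assimilation: no change — [mudadyido]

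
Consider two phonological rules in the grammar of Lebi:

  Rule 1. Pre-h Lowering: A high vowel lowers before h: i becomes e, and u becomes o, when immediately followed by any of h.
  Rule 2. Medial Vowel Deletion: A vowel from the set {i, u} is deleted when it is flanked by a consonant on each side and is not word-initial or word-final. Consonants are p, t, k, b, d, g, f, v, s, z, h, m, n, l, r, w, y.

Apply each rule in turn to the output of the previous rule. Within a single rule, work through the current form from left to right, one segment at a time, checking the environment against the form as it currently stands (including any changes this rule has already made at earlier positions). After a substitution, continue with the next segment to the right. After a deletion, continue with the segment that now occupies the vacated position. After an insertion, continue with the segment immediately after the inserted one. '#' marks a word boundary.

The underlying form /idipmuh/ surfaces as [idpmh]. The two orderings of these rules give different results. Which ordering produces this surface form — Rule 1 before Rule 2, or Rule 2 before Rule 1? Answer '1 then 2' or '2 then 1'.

Order 1 then 2:
  1 Pre-h Lowering: [idipmuh] → [idipmoh]
  2 Medial Vowel Deletion: [idipmoh] → [idpmoh]
  result: [idpmoh]
Order 2 then 1:
  2 Medial Vowel Deletion: [idipmuh] → [idpmh]
  1 Pre-h Lowering: no change — [idpmh]
  result: [idpmh]

2 then 1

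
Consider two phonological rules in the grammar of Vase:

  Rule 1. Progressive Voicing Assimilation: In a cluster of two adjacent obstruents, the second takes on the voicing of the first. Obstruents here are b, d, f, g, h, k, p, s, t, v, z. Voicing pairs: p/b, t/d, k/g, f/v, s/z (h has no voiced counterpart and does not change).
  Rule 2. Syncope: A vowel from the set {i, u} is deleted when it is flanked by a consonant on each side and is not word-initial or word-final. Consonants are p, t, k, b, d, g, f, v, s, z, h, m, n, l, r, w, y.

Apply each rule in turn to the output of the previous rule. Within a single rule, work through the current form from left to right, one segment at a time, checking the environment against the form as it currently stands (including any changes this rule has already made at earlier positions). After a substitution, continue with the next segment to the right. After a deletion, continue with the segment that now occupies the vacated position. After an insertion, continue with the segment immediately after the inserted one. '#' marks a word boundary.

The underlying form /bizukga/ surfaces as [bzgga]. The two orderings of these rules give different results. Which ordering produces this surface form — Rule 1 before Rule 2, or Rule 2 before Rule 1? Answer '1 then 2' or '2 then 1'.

Order 1 then 2:
  1 Progressive Voicing Assimilation: [bizukga] → [bizukka]
  2 Syncope: [bizukka] → [bzkka]
  result: [bzkka]
Order 2 then 1:
  2 Syncope: [bizukga] → [bzkga]
  1 Progressive Voicing Assimilation: [bzkga] → [bzgga]
  result: [bzgga]

2 then 1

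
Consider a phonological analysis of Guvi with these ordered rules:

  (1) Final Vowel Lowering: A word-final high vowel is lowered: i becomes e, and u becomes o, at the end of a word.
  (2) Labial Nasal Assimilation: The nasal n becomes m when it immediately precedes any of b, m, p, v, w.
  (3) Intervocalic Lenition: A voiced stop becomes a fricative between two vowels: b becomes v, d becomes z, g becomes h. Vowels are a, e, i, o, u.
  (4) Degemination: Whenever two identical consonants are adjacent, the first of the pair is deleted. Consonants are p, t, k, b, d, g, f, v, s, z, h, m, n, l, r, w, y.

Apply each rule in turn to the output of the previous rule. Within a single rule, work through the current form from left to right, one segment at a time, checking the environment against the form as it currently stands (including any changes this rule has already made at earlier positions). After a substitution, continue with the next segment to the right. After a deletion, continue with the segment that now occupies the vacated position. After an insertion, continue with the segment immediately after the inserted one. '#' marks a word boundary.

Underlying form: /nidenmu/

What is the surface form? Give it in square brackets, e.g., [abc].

[nizemo]

(1) Final Vowel Lowering: [nidenmu] → [nidenmo]
(2) Labial Nasal Assimilation: [nidenmo] → [nidemmo]
(3) Intervocalic Lenition: [nidemmo] → [nizemmo]
(4) Degemination: [nizemmo] → [nizemo]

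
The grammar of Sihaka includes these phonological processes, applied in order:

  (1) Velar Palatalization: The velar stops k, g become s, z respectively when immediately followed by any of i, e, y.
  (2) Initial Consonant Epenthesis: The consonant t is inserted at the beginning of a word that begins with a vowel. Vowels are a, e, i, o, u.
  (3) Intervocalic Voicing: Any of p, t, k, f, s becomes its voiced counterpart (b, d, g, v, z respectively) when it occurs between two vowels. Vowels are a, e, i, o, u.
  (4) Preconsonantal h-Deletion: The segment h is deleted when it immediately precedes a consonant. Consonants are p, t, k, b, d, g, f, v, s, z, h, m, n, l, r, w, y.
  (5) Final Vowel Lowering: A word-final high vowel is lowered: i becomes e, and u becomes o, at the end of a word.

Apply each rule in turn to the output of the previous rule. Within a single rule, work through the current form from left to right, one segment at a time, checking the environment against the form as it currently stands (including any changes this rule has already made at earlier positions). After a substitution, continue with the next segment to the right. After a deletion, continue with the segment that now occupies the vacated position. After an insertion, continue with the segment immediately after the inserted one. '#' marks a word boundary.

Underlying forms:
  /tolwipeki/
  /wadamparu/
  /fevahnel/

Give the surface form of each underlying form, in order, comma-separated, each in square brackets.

[tolwibeze], [wadamparo], [fevanel]

/tolwipeki/:
  (1) Velar Palatalization: [tolwipeki] → [tolwipesi]
  (2) Initial Consonant Epenthesis: no change — [tolwipesi]
  (3) Intervocalic Voicing: [tolwipesi] → [tolwibezi]
  (4) Preconsonantal h-Deletion: no change — [tolwibezi]
  (5) Final Vowel Lowering: [tolwibezi] → [tolwibeze]
/wadamparu/:
  (1) Velar Palatalization: no change — [wadamparu]
  (2) Initial Consonant Epenthesis: no change — [wadamparu]
  (3) Intervocalic Voicing: no change — [wadamparu]
  (4) Preconsonantal h-Deletion: no change — [wadamparu]
  (5) Final Vowel Lowering: [wadamparu] → [wadamparo]
/fevahnel/:
  (1) Velar Palatalization: no change — [fevahnel]
  (2) Initial Consonant Epenthesis: no change — [fevahnel]
  (3) Intervocalic Voicing: no change — [fevahnel]
  (4) Preconsonantal h-Deletion: [fevahnel] → [fevanel]
  (5) Final Vowel Lowering: no change — [fevanel]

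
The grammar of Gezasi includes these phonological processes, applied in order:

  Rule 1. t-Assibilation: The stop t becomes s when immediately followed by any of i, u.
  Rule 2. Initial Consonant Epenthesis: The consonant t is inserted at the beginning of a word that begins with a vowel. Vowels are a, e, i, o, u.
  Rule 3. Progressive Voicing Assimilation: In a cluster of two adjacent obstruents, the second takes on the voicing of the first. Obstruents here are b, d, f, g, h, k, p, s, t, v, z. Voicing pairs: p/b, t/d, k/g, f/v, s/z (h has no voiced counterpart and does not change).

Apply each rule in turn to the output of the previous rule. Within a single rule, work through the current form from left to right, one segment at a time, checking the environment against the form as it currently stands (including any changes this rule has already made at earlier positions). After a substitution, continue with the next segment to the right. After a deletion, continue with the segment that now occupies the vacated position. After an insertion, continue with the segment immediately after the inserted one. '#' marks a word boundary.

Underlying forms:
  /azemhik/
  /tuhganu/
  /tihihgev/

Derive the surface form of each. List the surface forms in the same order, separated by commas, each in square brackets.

[tazemhik], [suhkanu], [sihihkev]

/azemhik/:
  Rule 1 t-Assibilation: no change — [azemhik]
  Rule 2 Initial Consonant Epenthesis: [azemhik] → [tazemhik]
  Rule 3 Progressive Voicing Assimilation: no change — [tazemhik]
/tuhganu/:
  Rule 1 t-Assibilation: [tuhganu] → [suhganu]
  Rule 2 Initial Consonant Epenthesis: no change — [suhganu]
  Rule 3 Progressive Voicing Assimilation: [suhganu] → [suhkanu]
/tihihgev/:
  Rule 1 t-Assibilation: [tihihgev] → [sihihgev]
  Rule 2 Initial Consonant Epenthesis: no change — [sihihgev]
  Rule 3 Progressive Voicing Assimilation: [sihihgev] → [sihihkev]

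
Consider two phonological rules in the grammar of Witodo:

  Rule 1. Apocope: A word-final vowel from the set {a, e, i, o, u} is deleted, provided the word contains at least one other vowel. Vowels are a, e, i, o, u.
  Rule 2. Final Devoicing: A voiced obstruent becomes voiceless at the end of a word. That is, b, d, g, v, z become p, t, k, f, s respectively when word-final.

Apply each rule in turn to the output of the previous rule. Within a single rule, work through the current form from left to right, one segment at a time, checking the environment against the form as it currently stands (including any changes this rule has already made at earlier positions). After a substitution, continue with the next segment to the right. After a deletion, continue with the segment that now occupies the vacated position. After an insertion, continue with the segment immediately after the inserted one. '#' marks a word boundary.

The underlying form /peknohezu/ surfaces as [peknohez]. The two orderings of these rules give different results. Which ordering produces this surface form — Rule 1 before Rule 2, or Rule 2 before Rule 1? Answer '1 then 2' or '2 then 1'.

Order 1 then 2:
  1 Apocope: [peknohezu] → [peknohez]
  2 Final Devoicing: [peknohez] → [peknohes]
  result: [peknohes]
Order 2 then 1:
  2 Final Devoicing: no change — [peknohezu]
  1 Apocope: [peknohezu] → [peknohez]
  result: [peknohez]

2 then 1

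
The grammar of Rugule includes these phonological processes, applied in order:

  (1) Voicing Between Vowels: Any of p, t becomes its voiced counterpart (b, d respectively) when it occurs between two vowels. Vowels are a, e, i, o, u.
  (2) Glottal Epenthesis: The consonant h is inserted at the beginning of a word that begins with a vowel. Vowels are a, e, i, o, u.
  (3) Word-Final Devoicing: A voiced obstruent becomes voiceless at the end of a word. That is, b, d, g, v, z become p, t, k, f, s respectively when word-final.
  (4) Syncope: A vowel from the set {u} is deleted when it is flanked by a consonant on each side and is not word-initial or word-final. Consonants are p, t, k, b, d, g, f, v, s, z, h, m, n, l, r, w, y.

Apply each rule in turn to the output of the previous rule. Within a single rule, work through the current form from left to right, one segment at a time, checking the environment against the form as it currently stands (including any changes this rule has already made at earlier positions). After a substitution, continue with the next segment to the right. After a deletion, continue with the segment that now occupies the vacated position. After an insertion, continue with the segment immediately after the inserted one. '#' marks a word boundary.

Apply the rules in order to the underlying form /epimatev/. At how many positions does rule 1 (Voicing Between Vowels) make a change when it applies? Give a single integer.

(1) Voicing Between Vowels: [epimatev] → [ebimadev]
(2) Glottal Epenthesis: [ebimadev] → [hebimadev]
(3) Word-Final Devoicing: [hebimadev] → [hebimadef]
(4) Syncope: no change — [hebimadef]
Rule 1 changed 2 position(s).

2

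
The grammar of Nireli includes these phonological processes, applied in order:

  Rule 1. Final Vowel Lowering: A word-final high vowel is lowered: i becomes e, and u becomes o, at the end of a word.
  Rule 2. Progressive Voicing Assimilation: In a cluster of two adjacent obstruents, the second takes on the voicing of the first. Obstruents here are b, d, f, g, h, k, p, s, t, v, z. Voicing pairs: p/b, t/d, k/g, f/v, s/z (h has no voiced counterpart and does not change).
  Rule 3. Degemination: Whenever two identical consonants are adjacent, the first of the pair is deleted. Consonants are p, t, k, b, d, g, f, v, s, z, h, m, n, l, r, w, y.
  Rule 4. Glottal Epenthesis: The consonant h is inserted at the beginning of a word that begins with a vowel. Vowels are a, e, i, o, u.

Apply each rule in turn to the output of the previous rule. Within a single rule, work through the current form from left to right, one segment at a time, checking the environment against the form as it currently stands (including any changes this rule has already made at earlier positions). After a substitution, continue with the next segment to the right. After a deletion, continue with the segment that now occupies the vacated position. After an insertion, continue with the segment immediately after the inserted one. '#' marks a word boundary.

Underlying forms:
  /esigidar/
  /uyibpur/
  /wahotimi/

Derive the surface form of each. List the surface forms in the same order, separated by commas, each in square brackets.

[hesigidar], [huyibur], [wahotime]

/esigidar/:
  Rule 1 Final Vowel Lowering: no change — [esigidar]
  Rule 2 Progressive Voicing Assimilation: no change — [esigidar]
  Rule 3 Degemination: no change — [esigidar]
  Rule 4 Glottal Epenthesis: [esigidar] → [hesigidar]
/uyibpur/:
  Rule 1 Final Vowel Lowering: no change — [uyibpur]
  Rule 2 Progressive Voicing Assimilation: [uyibpur] → [uyibbur]
  Rule 3 Degemination: [uyibbur] → [uyibur]
  Rule 4 Glottal Epenthesis: [uyibur] → [huyibur]
/wahotimi/:
  Rule 1 Final Vowel Lowering: [wahotimi] → [wahotime]
  Rule 2 Progressive Voicing Assimilation: no change — [wahotime]
  Rule 3 Degemination: no change — [wahotime]
  Rule 4 Glottal Epenthesis: no change — [wahotime]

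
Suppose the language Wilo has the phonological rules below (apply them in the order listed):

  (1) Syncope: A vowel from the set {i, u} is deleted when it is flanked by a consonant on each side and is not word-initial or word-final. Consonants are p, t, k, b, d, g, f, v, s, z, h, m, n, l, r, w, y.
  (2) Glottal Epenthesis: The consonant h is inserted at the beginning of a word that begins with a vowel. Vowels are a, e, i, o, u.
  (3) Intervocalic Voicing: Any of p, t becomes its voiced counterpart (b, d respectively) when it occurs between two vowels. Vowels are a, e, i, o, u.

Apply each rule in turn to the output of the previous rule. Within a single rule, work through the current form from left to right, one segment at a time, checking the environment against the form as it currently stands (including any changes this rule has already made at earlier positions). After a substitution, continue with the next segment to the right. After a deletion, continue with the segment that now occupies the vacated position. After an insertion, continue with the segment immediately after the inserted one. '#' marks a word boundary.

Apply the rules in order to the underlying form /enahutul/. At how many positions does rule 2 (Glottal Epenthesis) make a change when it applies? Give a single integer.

1

(1) Syncope: [enahutul] → [enahtl]
(2) Glottal Epenthesis: [enahtl] → [henahtl]
(3) Intervocalic Voicing: no change — [henahtl]
Rule 2 changed 1 position(s).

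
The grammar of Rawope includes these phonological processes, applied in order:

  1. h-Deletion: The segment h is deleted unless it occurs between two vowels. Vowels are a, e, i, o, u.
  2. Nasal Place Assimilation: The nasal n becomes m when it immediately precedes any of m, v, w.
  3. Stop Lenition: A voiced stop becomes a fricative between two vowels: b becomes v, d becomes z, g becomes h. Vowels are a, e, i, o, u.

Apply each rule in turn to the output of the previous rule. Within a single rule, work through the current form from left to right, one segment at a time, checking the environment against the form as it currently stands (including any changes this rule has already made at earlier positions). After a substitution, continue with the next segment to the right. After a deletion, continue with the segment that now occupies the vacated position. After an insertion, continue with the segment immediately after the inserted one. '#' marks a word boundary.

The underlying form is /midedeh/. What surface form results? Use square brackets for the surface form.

[mizeze]

1 h-Deletion: [midedeh] → [midede]
2 Nasal Place Assimilation: no change — [midede]
3 Stop Lenition: [midede] → [mizeze]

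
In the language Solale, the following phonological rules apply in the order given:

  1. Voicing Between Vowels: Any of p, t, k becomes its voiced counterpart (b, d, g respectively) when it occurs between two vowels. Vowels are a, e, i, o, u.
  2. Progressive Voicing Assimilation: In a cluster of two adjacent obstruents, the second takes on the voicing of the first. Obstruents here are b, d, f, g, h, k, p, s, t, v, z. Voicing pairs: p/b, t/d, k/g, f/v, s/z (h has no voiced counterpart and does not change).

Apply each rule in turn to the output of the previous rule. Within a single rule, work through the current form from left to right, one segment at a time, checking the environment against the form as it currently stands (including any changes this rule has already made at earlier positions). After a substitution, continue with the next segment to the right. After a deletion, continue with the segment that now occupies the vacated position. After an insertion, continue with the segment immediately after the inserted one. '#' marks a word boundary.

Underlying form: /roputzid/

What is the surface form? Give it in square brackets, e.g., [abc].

1 Voicing Between Vowels: [roputzid] → [robutzid]
2 Progressive Voicing Assimilation: [robutzid] → [robutsid]

[robutsid]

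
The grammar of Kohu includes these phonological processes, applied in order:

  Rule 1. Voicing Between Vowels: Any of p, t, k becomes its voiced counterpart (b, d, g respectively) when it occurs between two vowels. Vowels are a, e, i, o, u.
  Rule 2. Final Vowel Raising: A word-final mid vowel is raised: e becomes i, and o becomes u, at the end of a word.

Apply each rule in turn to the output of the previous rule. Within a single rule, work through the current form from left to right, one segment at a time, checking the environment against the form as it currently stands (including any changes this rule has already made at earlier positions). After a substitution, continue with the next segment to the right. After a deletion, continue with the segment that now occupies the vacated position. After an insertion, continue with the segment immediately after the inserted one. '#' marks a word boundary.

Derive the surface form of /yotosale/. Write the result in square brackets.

Rule 1 Voicing Between Vowels: [yotosale] → [yodosale]
Rule 2 Final Vowel Raising: [yodosale] → [yodosali]

[yodosali]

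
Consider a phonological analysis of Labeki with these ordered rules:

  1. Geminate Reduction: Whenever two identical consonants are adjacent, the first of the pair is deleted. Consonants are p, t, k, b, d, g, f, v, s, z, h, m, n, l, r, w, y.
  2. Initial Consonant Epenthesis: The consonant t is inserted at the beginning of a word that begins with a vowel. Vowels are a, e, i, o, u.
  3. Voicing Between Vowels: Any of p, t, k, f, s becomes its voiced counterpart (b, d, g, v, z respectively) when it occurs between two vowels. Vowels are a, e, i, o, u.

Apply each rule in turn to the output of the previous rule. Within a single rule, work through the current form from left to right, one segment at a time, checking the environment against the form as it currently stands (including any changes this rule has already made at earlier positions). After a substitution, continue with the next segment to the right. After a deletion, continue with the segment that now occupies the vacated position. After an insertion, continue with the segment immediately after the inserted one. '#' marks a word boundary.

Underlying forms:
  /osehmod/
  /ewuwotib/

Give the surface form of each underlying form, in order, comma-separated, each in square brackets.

[tozehmod], [tewuwodib]

/osehmod/:
  1 Geminate Reduction: no change — [osehmod]
  2 Initial Consonant Epenthesis: [osehmod] → [tosehmod]
  3 Voicing Between Vowels: [tosehmod] → [tozehmod]
/ewuwotib/:
  1 Geminate Reduction: no change — [ewuwotib]
  2 Initial Consonant Epenthesis: [ewuwotib] → [tewuwotib]
  3 Voicing Between Vowels: [tewuwotib] → [tewuwodib]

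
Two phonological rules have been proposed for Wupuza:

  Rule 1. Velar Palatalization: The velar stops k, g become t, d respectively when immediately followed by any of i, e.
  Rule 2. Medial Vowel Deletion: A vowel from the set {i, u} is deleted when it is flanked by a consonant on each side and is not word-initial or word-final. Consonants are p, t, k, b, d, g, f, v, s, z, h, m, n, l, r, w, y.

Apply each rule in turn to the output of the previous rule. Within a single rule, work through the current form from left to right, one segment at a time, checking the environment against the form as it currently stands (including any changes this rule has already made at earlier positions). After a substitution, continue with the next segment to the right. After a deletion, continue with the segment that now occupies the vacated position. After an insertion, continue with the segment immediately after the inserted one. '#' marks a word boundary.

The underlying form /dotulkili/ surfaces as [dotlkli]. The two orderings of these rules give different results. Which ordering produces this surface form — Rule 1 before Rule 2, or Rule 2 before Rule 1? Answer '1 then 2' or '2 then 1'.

2 then 1

Order 1 then 2:
  1 Velar Palatalization: [dotulkili] → [dotultili]
  2 Medial Vowel Deletion: [dotultili] → [dotltli]
  result: [dotltli]
Order 2 then 1:
  2 Medial Vowel Deletion: [dotulkili] → [dotlkli]
  1 Velar Palatalization: no change — [dotlkli]
  result: [dotlkli]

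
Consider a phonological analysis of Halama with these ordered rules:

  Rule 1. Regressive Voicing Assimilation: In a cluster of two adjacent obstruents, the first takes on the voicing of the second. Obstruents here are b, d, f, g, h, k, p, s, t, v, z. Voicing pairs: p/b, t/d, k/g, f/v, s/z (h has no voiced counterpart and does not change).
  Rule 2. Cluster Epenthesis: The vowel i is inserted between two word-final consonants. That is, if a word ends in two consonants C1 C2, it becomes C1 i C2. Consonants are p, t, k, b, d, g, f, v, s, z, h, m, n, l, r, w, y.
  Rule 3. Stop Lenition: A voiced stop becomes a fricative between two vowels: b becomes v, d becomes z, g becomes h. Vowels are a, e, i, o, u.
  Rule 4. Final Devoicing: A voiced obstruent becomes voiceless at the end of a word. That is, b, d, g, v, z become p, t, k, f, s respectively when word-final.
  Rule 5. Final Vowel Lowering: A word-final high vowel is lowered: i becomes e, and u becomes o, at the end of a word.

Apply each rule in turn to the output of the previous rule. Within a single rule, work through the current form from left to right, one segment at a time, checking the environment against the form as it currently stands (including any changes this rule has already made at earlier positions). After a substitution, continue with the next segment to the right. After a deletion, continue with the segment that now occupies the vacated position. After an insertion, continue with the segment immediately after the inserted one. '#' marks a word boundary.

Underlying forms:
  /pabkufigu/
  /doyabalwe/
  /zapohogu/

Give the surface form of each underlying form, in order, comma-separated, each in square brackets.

/pabkufigu/:
  Rule 1 Regressive Voicing Assimilation: [pabkufigu] → [papkufigu]
  Rule 2 Cluster Epenthesis: no change — [papkufigu]
  Rule 3 Stop Lenition: [papkufigu] → [papkufihu]
  Rule 4 Final Devoicing: no change — [papkufihu]
  Rule 5 Final Vowel Lowering: [papkufihu] → [papkufiho]
/doyabalwe/:
  Rule 1 Regressive Voicing Assimilation: no change — [doyabalwe]
  Rule 2 Cluster Epenthesis: no change — [doyabalwe]
  Rule 3 Stop Lenition: [doyabalwe] → [doyavalwe]
  Rule 4 Final Devoicing: no change — [doyavalwe]
  Rule 5 Final Vowel Lowering: no change — [doyavalwe]
/zapohogu/:
  Rule 1 Regressive Voicing Assimilation: no change — [zapohogu]
  Rule 2 Cluster Epenthesis: no change — [zapohogu]
  Rule 3 Stop Lenition: [zapohogu] → [zapohohu]
  Rule 4 Final Devoicing: no change — [zapohohu]
  Rule 5 Final Vowel Lowering: [zapohohu] → [zapohoho]

[papkufiho], [doyavalwe], [zapohoho]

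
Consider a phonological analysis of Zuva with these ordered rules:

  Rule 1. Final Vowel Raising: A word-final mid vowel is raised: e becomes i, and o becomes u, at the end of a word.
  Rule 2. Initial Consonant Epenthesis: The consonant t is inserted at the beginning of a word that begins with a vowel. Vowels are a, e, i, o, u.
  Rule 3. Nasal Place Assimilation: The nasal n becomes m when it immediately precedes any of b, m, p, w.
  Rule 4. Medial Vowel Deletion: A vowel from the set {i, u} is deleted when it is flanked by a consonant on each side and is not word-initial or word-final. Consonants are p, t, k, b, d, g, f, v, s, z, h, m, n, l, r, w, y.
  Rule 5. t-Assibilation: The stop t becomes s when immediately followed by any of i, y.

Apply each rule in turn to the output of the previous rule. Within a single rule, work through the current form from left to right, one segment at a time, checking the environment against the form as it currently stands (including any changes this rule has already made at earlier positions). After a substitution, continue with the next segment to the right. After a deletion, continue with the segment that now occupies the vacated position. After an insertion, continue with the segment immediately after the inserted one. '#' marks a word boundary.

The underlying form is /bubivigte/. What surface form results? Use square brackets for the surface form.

Rule 1 Final Vowel Raising: [bubivigte] → [bubivigti]
Rule 2 Initial Consonant Epenthesis: no change — [bubivigti]
Rule 3 Nasal Place Assimilation: no change — [bubivigti]
Rule 4 Medial Vowel Deletion: [bubivigti] → [bbvgti]
Rule 5 t-Assibilation: [bbvgti] → [bbvgsi]

[bbvgsi]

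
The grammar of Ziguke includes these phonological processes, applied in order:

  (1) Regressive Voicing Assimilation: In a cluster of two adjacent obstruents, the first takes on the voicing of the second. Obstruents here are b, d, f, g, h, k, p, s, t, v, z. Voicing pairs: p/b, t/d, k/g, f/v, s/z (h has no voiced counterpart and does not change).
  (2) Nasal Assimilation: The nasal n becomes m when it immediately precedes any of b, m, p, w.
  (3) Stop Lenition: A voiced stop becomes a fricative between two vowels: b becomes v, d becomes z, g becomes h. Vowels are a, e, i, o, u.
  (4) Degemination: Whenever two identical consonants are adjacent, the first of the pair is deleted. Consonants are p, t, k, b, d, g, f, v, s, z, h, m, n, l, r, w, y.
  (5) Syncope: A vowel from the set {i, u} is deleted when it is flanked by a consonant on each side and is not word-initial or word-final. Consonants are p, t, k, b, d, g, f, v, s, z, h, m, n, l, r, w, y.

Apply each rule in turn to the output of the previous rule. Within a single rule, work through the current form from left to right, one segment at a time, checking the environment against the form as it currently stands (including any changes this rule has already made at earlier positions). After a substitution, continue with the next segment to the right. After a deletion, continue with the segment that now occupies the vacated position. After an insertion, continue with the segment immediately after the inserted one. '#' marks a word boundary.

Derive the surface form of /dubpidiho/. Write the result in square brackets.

(1) Regressive Voicing Assimilation: [dubpidiho] → [duppidiho]
(2) Nasal Assimilation: no change — [duppidiho]
(3) Stop Lenition: [duppidiho] → [duppiziho]
(4) Degemination: [duppiziho] → [dupiziho]
(5) Syncope: [dupiziho] → [dpzho]

[dpzho]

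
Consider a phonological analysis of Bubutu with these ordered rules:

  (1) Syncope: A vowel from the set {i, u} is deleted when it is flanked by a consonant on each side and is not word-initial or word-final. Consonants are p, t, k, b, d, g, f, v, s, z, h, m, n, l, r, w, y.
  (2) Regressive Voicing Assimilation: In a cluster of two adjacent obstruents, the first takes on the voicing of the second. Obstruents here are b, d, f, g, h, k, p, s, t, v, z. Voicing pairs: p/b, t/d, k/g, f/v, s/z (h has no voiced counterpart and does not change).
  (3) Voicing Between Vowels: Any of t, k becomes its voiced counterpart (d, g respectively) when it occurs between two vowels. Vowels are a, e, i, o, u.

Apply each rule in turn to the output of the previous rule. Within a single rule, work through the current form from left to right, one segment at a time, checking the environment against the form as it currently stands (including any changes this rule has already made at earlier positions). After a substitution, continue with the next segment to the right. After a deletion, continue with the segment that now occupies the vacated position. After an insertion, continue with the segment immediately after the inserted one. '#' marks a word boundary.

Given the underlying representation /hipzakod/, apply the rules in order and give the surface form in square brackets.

(1) Syncope: [hipzakod] → [hpzakod]
(2) Regressive Voicing Assimilation: [hpzakod] → [hbzakod]
(3) Voicing Between Vowels: [hbzakod] → [hbzagod]

[hbzagod]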